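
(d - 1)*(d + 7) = d^2 + 6*d - 7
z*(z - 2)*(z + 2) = z^3 - 4*z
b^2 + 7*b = b*(b + 7)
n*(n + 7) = n^2 + 7*n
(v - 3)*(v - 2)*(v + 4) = v^3 - v^2 - 14*v + 24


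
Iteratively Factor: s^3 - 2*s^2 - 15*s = (s)*(s^2 - 2*s - 15) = s*(s + 3)*(s - 5)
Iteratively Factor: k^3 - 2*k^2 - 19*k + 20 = (k - 5)*(k^2 + 3*k - 4) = (k - 5)*(k - 1)*(k + 4)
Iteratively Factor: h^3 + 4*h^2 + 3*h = (h + 1)*(h^2 + 3*h) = h*(h + 1)*(h + 3)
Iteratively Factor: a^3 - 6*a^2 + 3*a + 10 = (a - 5)*(a^2 - a - 2) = (a - 5)*(a - 2)*(a + 1)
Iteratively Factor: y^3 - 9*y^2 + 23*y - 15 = (y - 3)*(y^2 - 6*y + 5) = (y - 3)*(y - 1)*(y - 5)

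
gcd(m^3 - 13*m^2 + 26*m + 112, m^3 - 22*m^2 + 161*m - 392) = m^2 - 15*m + 56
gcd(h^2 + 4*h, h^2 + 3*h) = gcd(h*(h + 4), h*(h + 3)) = h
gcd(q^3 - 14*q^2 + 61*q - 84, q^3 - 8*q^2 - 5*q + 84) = q^2 - 11*q + 28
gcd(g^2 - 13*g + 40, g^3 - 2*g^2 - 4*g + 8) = 1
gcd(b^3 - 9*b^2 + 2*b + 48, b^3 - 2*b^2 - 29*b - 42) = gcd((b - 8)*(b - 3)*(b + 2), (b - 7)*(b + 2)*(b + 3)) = b + 2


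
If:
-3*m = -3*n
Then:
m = n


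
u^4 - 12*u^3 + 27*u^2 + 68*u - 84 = (u - 7)*(u - 6)*(u - 1)*(u + 2)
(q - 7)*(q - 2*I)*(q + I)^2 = q^4 - 7*q^3 + 3*q^2 - 21*q + 2*I*q - 14*I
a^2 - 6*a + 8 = (a - 4)*(a - 2)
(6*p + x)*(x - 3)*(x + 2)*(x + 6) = 6*p*x^3 + 30*p*x^2 - 72*p*x - 216*p + x^4 + 5*x^3 - 12*x^2 - 36*x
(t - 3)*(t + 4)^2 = t^3 + 5*t^2 - 8*t - 48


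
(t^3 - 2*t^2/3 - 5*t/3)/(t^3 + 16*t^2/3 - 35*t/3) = (t + 1)/(t + 7)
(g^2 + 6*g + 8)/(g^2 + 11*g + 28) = (g + 2)/(g + 7)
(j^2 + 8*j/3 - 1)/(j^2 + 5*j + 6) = (j - 1/3)/(j + 2)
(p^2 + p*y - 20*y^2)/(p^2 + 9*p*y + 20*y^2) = (p - 4*y)/(p + 4*y)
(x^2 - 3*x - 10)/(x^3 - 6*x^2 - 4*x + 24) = (x - 5)/(x^2 - 8*x + 12)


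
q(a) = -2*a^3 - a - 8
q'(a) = -6*a^2 - 1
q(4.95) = -255.52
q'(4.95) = -148.02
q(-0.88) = -5.76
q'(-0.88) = -5.65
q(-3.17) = 58.88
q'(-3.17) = -61.29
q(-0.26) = -7.70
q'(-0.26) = -1.41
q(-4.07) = 130.91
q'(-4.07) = -100.39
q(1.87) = -22.95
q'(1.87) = -21.98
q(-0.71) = -6.57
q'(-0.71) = -4.02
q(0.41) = -8.55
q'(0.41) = -2.01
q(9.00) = -1475.00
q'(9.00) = -487.00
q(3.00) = -65.00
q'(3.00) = -55.00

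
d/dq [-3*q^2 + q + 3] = 1 - 6*q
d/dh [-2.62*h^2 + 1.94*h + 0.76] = 1.94 - 5.24*h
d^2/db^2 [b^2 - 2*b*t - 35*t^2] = 2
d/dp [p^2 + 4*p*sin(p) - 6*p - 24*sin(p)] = 4*p*cos(p) + 2*p + 4*sin(p) - 24*cos(p) - 6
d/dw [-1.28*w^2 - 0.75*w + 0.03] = -2.56*w - 0.75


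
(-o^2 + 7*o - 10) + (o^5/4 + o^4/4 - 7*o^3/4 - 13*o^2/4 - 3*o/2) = o^5/4 + o^4/4 - 7*o^3/4 - 17*o^2/4 + 11*o/2 - 10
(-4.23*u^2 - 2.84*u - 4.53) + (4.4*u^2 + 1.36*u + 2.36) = 0.17*u^2 - 1.48*u - 2.17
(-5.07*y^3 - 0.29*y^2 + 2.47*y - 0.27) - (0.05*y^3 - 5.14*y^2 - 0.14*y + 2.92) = -5.12*y^3 + 4.85*y^2 + 2.61*y - 3.19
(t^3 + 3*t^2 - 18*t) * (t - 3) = t^4 - 27*t^2 + 54*t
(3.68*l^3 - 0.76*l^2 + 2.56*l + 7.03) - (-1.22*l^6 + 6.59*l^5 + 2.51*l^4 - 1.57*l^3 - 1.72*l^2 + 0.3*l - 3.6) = 1.22*l^6 - 6.59*l^5 - 2.51*l^4 + 5.25*l^3 + 0.96*l^2 + 2.26*l + 10.63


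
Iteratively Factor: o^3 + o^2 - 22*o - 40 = (o + 4)*(o^2 - 3*o - 10) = (o - 5)*(o + 4)*(o + 2)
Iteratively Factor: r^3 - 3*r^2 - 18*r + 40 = (r - 5)*(r^2 + 2*r - 8) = (r - 5)*(r - 2)*(r + 4)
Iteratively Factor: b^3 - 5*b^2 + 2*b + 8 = (b + 1)*(b^2 - 6*b + 8) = (b - 4)*(b + 1)*(b - 2)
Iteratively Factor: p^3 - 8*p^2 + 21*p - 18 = (p - 3)*(p^2 - 5*p + 6) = (p - 3)*(p - 2)*(p - 3)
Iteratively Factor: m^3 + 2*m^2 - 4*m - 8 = (m - 2)*(m^2 + 4*m + 4) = (m - 2)*(m + 2)*(m + 2)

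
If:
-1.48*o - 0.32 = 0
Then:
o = -0.22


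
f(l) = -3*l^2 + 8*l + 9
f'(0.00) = 8.00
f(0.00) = 9.00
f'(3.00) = -10.00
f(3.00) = 6.00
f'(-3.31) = 27.86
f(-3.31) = -50.35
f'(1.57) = -1.42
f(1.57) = 14.17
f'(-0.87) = 13.22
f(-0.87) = -0.23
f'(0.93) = 2.42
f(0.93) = 13.85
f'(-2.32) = 21.92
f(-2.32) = -25.71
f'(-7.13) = 50.78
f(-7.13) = -200.55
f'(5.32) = -23.92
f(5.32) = -33.35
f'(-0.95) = 13.70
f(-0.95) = -1.31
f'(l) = 8 - 6*l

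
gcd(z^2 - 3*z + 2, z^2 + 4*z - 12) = z - 2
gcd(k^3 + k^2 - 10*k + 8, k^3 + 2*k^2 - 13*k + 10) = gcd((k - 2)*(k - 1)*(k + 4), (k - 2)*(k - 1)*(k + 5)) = k^2 - 3*k + 2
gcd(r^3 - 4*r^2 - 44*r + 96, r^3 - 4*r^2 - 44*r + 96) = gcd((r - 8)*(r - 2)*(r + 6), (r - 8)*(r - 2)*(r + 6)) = r^3 - 4*r^2 - 44*r + 96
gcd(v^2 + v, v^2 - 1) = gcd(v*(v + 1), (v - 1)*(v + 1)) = v + 1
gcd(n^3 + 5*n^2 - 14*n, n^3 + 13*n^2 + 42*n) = n^2 + 7*n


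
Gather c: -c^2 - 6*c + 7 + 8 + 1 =-c^2 - 6*c + 16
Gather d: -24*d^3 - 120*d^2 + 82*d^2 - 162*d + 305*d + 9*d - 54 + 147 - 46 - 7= -24*d^3 - 38*d^2 + 152*d + 40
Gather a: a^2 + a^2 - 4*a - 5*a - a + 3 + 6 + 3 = 2*a^2 - 10*a + 12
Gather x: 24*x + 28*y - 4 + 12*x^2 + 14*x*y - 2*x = 12*x^2 + x*(14*y + 22) + 28*y - 4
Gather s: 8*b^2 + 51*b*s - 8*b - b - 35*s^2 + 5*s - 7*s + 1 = 8*b^2 - 9*b - 35*s^2 + s*(51*b - 2) + 1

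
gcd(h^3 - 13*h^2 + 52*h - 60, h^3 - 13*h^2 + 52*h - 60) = h^3 - 13*h^2 + 52*h - 60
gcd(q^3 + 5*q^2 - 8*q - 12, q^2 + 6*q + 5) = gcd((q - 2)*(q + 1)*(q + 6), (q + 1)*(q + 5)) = q + 1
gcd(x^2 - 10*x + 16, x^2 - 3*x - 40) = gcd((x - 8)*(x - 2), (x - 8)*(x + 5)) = x - 8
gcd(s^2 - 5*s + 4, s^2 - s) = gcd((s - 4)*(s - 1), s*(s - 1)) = s - 1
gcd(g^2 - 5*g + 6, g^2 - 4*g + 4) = g - 2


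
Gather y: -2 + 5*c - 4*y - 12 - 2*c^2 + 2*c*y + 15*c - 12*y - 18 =-2*c^2 + 20*c + y*(2*c - 16) - 32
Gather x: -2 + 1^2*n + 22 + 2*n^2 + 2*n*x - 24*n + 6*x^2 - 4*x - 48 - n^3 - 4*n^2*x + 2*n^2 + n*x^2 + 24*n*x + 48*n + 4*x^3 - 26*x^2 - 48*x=-n^3 + 4*n^2 + 25*n + 4*x^3 + x^2*(n - 20) + x*(-4*n^2 + 26*n - 52) - 28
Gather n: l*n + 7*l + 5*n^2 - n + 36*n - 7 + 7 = 7*l + 5*n^2 + n*(l + 35)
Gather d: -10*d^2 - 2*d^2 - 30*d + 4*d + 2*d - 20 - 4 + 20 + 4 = -12*d^2 - 24*d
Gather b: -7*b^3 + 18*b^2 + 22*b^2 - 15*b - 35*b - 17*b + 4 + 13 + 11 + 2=-7*b^3 + 40*b^2 - 67*b + 30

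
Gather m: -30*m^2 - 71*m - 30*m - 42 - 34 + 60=-30*m^2 - 101*m - 16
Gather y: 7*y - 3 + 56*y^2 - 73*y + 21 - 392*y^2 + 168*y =-336*y^2 + 102*y + 18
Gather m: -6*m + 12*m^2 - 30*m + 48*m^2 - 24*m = 60*m^2 - 60*m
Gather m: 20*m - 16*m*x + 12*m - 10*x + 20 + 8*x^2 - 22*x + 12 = m*(32 - 16*x) + 8*x^2 - 32*x + 32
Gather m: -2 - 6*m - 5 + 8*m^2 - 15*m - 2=8*m^2 - 21*m - 9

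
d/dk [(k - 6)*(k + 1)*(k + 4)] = 3*k^2 - 2*k - 26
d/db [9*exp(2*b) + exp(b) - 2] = (18*exp(b) + 1)*exp(b)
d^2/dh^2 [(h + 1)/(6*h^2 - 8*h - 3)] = 4*((1 - 9*h)*(-6*h^2 + 8*h + 3) - 8*(h + 1)*(3*h - 2)^2)/(-6*h^2 + 8*h + 3)^3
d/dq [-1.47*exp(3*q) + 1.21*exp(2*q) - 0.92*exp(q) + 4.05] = (-4.41*exp(2*q) + 2.42*exp(q) - 0.92)*exp(q)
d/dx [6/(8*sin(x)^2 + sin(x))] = -(96/tan(x) + 6*cos(x)/sin(x)^2)/(8*sin(x) + 1)^2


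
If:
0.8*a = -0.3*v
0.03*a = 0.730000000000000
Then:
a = 24.33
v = -64.89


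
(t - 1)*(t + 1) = t^2 - 1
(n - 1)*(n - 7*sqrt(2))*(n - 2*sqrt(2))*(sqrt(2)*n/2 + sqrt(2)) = sqrt(2)*n^4/2 - 9*n^3 + sqrt(2)*n^3/2 - 9*n^2 + 13*sqrt(2)*n^2 + 18*n + 14*sqrt(2)*n - 28*sqrt(2)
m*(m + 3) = m^2 + 3*m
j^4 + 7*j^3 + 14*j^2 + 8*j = j*(j + 1)*(j + 2)*(j + 4)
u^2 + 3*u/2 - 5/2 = (u - 1)*(u + 5/2)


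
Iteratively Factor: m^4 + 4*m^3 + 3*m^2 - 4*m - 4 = (m - 1)*(m^3 + 5*m^2 + 8*m + 4) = (m - 1)*(m + 2)*(m^2 + 3*m + 2) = (m - 1)*(m + 1)*(m + 2)*(m + 2)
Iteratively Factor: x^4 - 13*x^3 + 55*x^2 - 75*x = (x - 5)*(x^3 - 8*x^2 + 15*x) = x*(x - 5)*(x^2 - 8*x + 15) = x*(x - 5)*(x - 3)*(x - 5)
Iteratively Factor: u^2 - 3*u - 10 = (u - 5)*(u + 2)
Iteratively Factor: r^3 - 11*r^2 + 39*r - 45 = (r - 3)*(r^2 - 8*r + 15) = (r - 3)^2*(r - 5)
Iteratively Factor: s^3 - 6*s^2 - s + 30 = (s - 3)*(s^2 - 3*s - 10) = (s - 3)*(s + 2)*(s - 5)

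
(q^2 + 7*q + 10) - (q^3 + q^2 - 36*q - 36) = -q^3 + 43*q + 46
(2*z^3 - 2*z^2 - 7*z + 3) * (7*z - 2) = 14*z^4 - 18*z^3 - 45*z^2 + 35*z - 6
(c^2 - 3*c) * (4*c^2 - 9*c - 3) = 4*c^4 - 21*c^3 + 24*c^2 + 9*c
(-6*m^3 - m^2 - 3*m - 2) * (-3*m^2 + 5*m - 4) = 18*m^5 - 27*m^4 + 28*m^3 - 5*m^2 + 2*m + 8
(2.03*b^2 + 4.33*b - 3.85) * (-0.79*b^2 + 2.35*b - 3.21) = -1.6037*b^4 + 1.3498*b^3 + 6.7007*b^2 - 22.9468*b + 12.3585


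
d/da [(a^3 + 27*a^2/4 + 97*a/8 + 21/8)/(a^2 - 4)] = (8*a^4 - 193*a^2 - 474*a - 388)/(8*(a^4 - 8*a^2 + 16))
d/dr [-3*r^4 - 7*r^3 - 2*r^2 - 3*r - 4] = -12*r^3 - 21*r^2 - 4*r - 3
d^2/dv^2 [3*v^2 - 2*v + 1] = 6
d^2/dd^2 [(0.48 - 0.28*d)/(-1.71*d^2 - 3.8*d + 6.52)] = ((0.28*d - 0.48)*(3.42*d + 3.8)*(6.84*d + 7.6) - (2.8728*d + 0.4864)*(1.71*d^2 + 3.8*d - 6.52))/(1.71*d^2 + 3.8*d - 6.52)^3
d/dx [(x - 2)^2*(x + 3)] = (x - 2)*(3*x + 4)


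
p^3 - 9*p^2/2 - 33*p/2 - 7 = (p - 7)*(p + 1/2)*(p + 2)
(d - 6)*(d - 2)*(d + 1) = d^3 - 7*d^2 + 4*d + 12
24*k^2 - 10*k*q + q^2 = (-6*k + q)*(-4*k + q)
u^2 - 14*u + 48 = (u - 8)*(u - 6)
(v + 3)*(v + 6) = v^2 + 9*v + 18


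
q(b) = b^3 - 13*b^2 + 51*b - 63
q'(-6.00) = 315.00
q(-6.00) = -1053.00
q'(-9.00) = 528.00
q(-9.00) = -2304.00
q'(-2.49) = 134.34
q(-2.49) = -286.03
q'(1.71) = 15.31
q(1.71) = -8.80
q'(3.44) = -2.94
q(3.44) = -0.69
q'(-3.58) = 182.53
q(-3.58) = -458.08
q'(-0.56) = 66.50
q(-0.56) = -95.81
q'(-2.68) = 142.23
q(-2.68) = -312.30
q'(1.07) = 26.61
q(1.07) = -22.09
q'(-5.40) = 278.88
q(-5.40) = -874.94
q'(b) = 3*b^2 - 26*b + 51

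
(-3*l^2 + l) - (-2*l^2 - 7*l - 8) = -l^2 + 8*l + 8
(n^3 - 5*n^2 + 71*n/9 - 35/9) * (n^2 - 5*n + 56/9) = n^5 - 10*n^4 + 352*n^3/9 - 670*n^2/9 + 5551*n/81 - 1960/81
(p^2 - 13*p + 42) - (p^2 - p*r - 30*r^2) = p*r - 13*p + 30*r^2 + 42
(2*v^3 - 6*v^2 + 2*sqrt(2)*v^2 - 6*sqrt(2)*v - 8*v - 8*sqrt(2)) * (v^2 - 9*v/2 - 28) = 2*v^5 - 15*v^4 + 2*sqrt(2)*v^4 - 37*v^3 - 15*sqrt(2)*v^3 - 37*sqrt(2)*v^2 + 204*v^2 + 224*v + 204*sqrt(2)*v + 224*sqrt(2)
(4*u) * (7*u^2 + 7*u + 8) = 28*u^3 + 28*u^2 + 32*u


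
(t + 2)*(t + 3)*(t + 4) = t^3 + 9*t^2 + 26*t + 24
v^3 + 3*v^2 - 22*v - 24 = (v - 4)*(v + 1)*(v + 6)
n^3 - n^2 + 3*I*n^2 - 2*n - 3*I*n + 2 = (n - 1)*(n + I)*(n + 2*I)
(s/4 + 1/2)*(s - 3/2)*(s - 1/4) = s^3/4 + s^2/16 - 25*s/32 + 3/16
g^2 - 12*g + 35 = (g - 7)*(g - 5)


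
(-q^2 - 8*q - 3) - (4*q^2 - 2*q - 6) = -5*q^2 - 6*q + 3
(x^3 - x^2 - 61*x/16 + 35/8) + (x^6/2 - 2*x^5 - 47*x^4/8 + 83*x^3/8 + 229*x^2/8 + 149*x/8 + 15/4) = x^6/2 - 2*x^5 - 47*x^4/8 + 91*x^3/8 + 221*x^2/8 + 237*x/16 + 65/8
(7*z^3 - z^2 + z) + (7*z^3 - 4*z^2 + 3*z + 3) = 14*z^3 - 5*z^2 + 4*z + 3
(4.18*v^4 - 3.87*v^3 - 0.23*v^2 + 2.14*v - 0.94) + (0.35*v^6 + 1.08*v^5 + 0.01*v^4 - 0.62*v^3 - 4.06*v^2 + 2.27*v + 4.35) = 0.35*v^6 + 1.08*v^5 + 4.19*v^4 - 4.49*v^3 - 4.29*v^2 + 4.41*v + 3.41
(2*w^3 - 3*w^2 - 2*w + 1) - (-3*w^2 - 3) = 2*w^3 - 2*w + 4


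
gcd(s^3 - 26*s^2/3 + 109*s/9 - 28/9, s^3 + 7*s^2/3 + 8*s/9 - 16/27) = s - 1/3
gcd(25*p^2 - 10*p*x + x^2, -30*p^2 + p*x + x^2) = -5*p + x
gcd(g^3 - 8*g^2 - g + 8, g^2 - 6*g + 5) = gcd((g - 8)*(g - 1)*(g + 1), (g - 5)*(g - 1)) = g - 1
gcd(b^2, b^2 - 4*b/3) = b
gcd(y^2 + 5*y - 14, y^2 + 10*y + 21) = y + 7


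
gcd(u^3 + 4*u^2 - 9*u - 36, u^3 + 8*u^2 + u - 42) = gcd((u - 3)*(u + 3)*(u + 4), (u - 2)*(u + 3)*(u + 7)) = u + 3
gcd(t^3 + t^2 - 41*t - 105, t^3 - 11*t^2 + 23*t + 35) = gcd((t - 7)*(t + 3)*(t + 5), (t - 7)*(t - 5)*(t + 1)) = t - 7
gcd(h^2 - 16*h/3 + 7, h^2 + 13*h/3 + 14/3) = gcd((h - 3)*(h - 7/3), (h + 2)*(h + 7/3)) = 1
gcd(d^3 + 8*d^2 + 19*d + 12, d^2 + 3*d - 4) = d + 4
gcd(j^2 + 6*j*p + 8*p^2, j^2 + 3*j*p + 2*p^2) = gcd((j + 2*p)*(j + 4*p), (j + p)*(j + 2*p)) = j + 2*p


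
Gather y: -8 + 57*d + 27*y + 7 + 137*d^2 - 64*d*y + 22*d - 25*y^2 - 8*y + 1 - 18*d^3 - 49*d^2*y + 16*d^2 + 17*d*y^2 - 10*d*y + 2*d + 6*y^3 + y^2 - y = -18*d^3 + 153*d^2 + 81*d + 6*y^3 + y^2*(17*d - 24) + y*(-49*d^2 - 74*d + 18)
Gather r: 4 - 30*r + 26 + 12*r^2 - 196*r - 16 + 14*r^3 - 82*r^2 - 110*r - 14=14*r^3 - 70*r^2 - 336*r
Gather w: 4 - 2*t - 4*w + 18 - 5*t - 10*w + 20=-7*t - 14*w + 42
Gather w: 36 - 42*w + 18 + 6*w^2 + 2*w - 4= 6*w^2 - 40*w + 50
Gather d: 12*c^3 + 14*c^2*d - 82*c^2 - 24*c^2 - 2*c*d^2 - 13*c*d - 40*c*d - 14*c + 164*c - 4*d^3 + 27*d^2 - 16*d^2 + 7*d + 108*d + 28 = 12*c^3 - 106*c^2 + 150*c - 4*d^3 + d^2*(11 - 2*c) + d*(14*c^2 - 53*c + 115) + 28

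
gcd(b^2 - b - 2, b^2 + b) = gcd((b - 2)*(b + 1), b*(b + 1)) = b + 1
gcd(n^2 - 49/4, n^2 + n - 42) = 1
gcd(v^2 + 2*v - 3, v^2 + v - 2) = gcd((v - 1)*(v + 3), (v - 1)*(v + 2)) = v - 1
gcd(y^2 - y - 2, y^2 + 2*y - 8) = y - 2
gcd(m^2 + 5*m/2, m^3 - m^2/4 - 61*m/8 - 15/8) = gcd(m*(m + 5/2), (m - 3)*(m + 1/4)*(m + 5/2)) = m + 5/2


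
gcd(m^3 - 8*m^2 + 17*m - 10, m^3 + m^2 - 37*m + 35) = m^2 - 6*m + 5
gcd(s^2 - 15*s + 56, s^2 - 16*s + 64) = s - 8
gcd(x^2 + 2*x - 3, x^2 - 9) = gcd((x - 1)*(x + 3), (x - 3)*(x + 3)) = x + 3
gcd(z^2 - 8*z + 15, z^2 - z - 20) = z - 5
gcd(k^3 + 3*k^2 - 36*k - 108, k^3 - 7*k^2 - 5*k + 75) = k + 3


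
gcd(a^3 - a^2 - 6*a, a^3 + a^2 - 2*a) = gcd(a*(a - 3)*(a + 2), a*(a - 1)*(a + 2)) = a^2 + 2*a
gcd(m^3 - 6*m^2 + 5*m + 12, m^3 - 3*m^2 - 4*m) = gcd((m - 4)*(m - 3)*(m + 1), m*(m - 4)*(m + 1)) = m^2 - 3*m - 4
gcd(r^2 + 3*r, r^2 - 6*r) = r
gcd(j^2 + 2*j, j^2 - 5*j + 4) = 1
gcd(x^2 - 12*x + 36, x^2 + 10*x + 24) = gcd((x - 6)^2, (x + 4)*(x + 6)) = 1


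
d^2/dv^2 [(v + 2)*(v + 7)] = 2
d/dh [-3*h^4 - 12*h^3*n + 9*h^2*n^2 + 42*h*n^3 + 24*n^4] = -12*h^3 - 36*h^2*n + 18*h*n^2 + 42*n^3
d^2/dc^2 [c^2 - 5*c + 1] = 2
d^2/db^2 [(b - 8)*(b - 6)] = 2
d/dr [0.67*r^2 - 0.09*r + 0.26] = 1.34*r - 0.09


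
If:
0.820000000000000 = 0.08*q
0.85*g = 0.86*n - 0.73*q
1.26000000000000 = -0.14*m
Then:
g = 1.01176470588235*n - 8.80294117647059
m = -9.00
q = 10.25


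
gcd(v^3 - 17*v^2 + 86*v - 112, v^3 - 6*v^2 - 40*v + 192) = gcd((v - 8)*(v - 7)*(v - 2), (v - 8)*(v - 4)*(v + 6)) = v - 8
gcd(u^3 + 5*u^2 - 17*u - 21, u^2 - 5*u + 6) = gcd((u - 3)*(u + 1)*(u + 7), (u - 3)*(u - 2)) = u - 3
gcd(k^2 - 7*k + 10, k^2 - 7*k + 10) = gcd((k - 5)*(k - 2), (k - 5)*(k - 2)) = k^2 - 7*k + 10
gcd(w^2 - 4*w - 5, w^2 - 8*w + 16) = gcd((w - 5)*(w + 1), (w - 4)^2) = 1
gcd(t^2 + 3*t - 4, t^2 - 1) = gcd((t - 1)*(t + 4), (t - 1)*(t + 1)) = t - 1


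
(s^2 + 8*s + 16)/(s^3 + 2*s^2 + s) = (s^2 + 8*s + 16)/(s*(s^2 + 2*s + 1))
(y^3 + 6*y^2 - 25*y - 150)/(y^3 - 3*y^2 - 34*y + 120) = (y + 5)/(y - 4)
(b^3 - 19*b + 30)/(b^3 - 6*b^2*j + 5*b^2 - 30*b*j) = (b^2 - 5*b + 6)/(b*(b - 6*j))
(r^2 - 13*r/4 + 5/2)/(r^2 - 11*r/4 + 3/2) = (4*r - 5)/(4*r - 3)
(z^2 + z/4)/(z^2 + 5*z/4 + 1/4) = z/(z + 1)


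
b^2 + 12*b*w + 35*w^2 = (b + 5*w)*(b + 7*w)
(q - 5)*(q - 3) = q^2 - 8*q + 15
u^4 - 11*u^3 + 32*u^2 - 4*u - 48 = (u - 6)*(u - 4)*(u - 2)*(u + 1)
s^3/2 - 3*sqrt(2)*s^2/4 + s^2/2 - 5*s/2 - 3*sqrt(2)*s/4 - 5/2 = (s/2 + sqrt(2)/2)*(s + 1)*(s - 5*sqrt(2)/2)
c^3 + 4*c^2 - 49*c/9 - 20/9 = (c - 4/3)*(c + 1/3)*(c + 5)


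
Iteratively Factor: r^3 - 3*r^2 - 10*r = (r)*(r^2 - 3*r - 10) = r*(r + 2)*(r - 5)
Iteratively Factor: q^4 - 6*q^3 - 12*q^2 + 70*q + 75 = (q - 5)*(q^3 - q^2 - 17*q - 15) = (q - 5)*(q + 1)*(q^2 - 2*q - 15) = (q - 5)^2*(q + 1)*(q + 3)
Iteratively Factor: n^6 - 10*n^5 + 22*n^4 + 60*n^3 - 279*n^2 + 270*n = (n - 5)*(n^5 - 5*n^4 - 3*n^3 + 45*n^2 - 54*n) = (n - 5)*(n - 3)*(n^4 - 2*n^3 - 9*n^2 + 18*n) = (n - 5)*(n - 3)*(n + 3)*(n^3 - 5*n^2 + 6*n) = (n - 5)*(n - 3)*(n - 2)*(n + 3)*(n^2 - 3*n) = (n - 5)*(n - 3)^2*(n - 2)*(n + 3)*(n)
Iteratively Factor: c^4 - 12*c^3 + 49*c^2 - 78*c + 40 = (c - 4)*(c^3 - 8*c^2 + 17*c - 10) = (c - 4)*(c - 2)*(c^2 - 6*c + 5) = (c - 4)*(c - 2)*(c - 1)*(c - 5)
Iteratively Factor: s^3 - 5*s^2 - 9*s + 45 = (s + 3)*(s^2 - 8*s + 15) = (s - 5)*(s + 3)*(s - 3)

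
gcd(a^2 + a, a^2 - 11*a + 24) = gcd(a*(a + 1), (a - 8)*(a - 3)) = 1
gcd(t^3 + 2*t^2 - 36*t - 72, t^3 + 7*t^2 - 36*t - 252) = t^2 - 36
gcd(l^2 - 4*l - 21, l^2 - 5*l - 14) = l - 7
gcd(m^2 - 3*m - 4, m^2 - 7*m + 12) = m - 4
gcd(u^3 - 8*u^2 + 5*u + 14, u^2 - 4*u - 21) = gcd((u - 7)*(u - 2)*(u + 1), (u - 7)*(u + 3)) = u - 7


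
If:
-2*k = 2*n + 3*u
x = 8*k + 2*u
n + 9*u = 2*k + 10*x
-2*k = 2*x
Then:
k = 0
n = 0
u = 0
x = 0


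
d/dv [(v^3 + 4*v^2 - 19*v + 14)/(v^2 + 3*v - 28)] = (v^2 - 8*v + 10)/(v^2 - 8*v + 16)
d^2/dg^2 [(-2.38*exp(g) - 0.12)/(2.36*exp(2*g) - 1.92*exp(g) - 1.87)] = (-13.255648*exp(4*g) - 13.457664*exp(3*g) - 61.389264*exp(2*g) + 5.984448*exp(g) - 7.891774)*exp(g)/(13.144256*exp(6*g) - 32.080896*exp(5*g) - 5.145744*exp(4*g) + 43.762176*exp(3*g) + 4.077348*exp(2*g) - 20.142144*exp(g) - 6.539203)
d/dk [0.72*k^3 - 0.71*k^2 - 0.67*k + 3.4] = 2.16*k^2 - 1.42*k - 0.67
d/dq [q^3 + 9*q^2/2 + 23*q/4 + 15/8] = 3*q^2 + 9*q + 23/4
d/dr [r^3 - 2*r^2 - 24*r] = 3*r^2 - 4*r - 24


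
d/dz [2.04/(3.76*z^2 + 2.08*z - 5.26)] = (-15.3408*z - 4.2432)/(3.76*z^2 + 2.08*z - 5.26)^2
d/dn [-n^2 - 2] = -2*n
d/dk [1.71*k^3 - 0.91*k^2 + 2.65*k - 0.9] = 5.13*k^2 - 1.82*k + 2.65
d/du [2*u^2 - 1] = 4*u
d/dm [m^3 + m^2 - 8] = m*(3*m + 2)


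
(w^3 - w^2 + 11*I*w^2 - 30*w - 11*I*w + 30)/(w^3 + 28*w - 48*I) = (w^2 + w*(-1 + 5*I) - 5*I)/(w^2 - 6*I*w - 8)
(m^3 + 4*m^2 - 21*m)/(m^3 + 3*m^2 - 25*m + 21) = m/(m - 1)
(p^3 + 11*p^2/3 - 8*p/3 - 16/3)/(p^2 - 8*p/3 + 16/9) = 3*(p^2 + 5*p + 4)/(3*p - 4)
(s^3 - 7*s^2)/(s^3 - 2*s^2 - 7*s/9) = 9*s*(7 - s)/(-9*s^2 + 18*s + 7)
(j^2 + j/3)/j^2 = (j + 1/3)/j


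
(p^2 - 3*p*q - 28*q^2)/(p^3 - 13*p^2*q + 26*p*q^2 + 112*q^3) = (p + 4*q)/(p^2 - 6*p*q - 16*q^2)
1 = 1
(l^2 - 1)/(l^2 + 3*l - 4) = (l + 1)/(l + 4)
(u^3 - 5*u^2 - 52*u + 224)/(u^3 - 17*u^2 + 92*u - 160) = (u + 7)/(u - 5)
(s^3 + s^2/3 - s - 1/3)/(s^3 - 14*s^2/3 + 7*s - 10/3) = (3*s^2 + 4*s + 1)/(3*s^2 - 11*s + 10)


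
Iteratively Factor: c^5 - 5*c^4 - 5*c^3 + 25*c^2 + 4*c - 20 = (c + 2)*(c^4 - 7*c^3 + 9*c^2 + 7*c - 10) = (c - 5)*(c + 2)*(c^3 - 2*c^2 - c + 2) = (c - 5)*(c - 1)*(c + 2)*(c^2 - c - 2) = (c - 5)*(c - 1)*(c + 1)*(c + 2)*(c - 2)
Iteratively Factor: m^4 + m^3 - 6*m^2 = (m - 2)*(m^3 + 3*m^2) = (m - 2)*(m + 3)*(m^2) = m*(m - 2)*(m + 3)*(m)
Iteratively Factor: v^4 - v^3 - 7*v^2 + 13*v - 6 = (v - 1)*(v^3 - 7*v + 6) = (v - 1)*(v + 3)*(v^2 - 3*v + 2) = (v - 1)^2*(v + 3)*(v - 2)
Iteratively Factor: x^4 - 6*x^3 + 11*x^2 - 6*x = (x - 2)*(x^3 - 4*x^2 + 3*x) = (x - 2)*(x - 1)*(x^2 - 3*x) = x*(x - 2)*(x - 1)*(x - 3)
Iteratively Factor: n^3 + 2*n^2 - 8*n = (n)*(n^2 + 2*n - 8) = n*(n - 2)*(n + 4)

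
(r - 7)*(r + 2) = r^2 - 5*r - 14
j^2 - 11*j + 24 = (j - 8)*(j - 3)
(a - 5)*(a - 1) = a^2 - 6*a + 5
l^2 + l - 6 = (l - 2)*(l + 3)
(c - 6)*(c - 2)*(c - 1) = c^3 - 9*c^2 + 20*c - 12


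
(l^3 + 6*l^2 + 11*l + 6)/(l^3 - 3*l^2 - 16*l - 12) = (l + 3)/(l - 6)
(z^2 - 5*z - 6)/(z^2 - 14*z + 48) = (z + 1)/(z - 8)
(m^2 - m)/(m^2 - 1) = m/(m + 1)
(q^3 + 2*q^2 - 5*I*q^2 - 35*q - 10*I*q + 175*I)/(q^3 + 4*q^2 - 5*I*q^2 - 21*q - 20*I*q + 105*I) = (q - 5)/(q - 3)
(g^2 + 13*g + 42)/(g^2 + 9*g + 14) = (g + 6)/(g + 2)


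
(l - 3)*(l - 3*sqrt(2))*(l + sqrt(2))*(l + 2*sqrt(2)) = l^4 - 3*l^3 - 14*l^2 - 12*sqrt(2)*l + 42*l + 36*sqrt(2)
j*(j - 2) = j^2 - 2*j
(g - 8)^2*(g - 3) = g^3 - 19*g^2 + 112*g - 192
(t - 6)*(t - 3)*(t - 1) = t^3 - 10*t^2 + 27*t - 18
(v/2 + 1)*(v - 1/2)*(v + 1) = v^3/2 + 5*v^2/4 + v/4 - 1/2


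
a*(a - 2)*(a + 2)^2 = a^4 + 2*a^3 - 4*a^2 - 8*a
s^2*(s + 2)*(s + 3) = s^4 + 5*s^3 + 6*s^2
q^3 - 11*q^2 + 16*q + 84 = (q - 7)*(q - 6)*(q + 2)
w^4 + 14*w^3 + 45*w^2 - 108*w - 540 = (w - 3)*(w + 5)*(w + 6)^2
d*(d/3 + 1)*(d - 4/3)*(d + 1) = d^4/3 + 8*d^3/9 - 7*d^2/9 - 4*d/3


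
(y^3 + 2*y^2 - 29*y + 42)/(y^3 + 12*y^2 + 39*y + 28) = (y^2 - 5*y + 6)/(y^2 + 5*y + 4)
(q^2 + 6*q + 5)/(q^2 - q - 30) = (q + 1)/(q - 6)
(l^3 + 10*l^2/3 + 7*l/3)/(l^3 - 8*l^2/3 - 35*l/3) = (l + 1)/(l - 5)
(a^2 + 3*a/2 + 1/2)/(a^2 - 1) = (a + 1/2)/(a - 1)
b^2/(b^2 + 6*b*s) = b/(b + 6*s)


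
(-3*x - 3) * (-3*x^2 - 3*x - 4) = 9*x^3 + 18*x^2 + 21*x + 12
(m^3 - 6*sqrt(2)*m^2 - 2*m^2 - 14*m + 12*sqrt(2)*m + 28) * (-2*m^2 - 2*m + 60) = -2*m^5 + 2*m^4 + 12*sqrt(2)*m^4 - 12*sqrt(2)*m^3 + 92*m^3 - 384*sqrt(2)*m^2 - 148*m^2 - 896*m + 720*sqrt(2)*m + 1680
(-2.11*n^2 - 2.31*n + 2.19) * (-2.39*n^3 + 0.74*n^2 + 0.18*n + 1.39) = 5.0429*n^5 + 3.9595*n^4 - 7.3233*n^3 - 1.7281*n^2 - 2.8167*n + 3.0441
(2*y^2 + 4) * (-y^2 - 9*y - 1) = -2*y^4 - 18*y^3 - 6*y^2 - 36*y - 4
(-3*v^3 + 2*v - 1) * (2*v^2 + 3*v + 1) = -6*v^5 - 9*v^4 + v^3 + 4*v^2 - v - 1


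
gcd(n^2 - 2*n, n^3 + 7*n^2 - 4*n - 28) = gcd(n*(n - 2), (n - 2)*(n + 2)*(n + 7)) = n - 2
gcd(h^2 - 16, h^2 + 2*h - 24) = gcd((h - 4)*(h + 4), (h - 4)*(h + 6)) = h - 4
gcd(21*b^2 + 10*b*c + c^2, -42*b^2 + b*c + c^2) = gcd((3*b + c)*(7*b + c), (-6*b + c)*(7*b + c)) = 7*b + c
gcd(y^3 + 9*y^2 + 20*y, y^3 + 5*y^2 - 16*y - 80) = y^2 + 9*y + 20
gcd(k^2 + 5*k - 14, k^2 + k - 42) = k + 7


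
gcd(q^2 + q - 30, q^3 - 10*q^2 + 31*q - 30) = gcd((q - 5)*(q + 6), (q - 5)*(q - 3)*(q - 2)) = q - 5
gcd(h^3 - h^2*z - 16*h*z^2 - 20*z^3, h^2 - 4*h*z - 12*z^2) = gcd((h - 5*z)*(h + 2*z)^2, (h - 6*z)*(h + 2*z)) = h + 2*z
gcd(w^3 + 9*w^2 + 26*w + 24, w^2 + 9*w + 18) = w + 3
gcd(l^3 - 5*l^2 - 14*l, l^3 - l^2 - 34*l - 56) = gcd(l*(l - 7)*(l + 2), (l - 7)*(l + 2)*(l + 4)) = l^2 - 5*l - 14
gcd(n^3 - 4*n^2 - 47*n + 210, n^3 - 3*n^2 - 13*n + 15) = n - 5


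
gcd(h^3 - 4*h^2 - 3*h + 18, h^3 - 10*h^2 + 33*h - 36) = h^2 - 6*h + 9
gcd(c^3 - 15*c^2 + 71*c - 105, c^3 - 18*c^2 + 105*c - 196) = c - 7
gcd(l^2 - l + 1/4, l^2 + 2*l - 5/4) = l - 1/2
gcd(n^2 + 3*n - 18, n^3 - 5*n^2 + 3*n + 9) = n - 3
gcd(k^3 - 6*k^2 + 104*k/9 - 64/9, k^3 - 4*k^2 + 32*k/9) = k^2 - 4*k + 32/9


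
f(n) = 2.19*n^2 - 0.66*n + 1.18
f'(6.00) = 25.62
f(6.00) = 76.06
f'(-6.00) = -26.94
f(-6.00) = 83.98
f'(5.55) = 23.65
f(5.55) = 64.97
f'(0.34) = 0.83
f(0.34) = 1.21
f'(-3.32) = -15.20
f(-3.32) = 27.51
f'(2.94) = 12.22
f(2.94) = 18.17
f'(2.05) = 8.32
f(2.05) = 9.03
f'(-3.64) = -16.60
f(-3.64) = 32.60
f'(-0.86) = -4.43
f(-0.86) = 3.37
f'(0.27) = 0.52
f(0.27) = 1.16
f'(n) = 4.38*n - 0.66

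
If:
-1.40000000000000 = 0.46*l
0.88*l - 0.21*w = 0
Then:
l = -3.04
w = -12.75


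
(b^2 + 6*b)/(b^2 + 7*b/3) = 3*(b + 6)/(3*b + 7)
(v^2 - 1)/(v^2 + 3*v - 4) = (v + 1)/(v + 4)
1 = 1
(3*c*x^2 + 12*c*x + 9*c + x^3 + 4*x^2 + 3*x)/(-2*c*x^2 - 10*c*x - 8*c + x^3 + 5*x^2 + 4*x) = (3*c*x + 9*c + x^2 + 3*x)/(-2*c*x - 8*c + x^2 + 4*x)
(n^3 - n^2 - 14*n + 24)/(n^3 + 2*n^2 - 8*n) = (n - 3)/n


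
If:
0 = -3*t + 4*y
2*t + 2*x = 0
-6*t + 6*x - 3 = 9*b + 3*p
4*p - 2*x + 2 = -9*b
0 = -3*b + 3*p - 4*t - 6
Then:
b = -47/60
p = 5/4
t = 1/40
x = -1/40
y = 3/160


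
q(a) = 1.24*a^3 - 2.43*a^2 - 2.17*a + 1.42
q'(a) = 3.72*a^2 - 4.86*a - 2.17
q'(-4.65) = 100.86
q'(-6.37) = 179.73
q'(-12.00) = 591.83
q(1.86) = -3.04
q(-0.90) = 0.50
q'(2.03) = 3.29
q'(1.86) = 1.66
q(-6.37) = -403.87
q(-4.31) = -133.65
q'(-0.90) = 5.22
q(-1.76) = -9.05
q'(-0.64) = 2.46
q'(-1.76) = 17.91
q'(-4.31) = 87.88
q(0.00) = 1.42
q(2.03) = -2.63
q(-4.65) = -165.71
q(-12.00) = -2465.18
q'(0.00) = -2.17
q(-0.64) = 1.49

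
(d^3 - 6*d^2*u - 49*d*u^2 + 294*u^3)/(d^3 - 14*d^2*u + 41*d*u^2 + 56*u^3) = (-d^2 - d*u + 42*u^2)/(-d^2 + 7*d*u + 8*u^2)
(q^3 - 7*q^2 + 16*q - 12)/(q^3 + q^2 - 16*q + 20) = (q - 3)/(q + 5)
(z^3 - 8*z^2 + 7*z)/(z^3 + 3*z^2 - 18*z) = (z^2 - 8*z + 7)/(z^2 + 3*z - 18)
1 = 1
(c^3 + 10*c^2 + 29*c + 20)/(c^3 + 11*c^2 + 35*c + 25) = (c + 4)/(c + 5)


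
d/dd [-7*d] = -7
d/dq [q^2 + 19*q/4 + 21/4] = 2*q + 19/4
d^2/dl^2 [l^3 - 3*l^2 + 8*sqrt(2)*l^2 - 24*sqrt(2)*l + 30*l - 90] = 6*l - 6 + 16*sqrt(2)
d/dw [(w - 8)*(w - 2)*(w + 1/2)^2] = 4*w^3 - 27*w^2 + 25*w/2 + 27/2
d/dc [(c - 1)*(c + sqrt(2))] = 2*c - 1 + sqrt(2)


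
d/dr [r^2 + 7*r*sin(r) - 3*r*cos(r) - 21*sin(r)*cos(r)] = 3*r*sin(r) + 7*r*cos(r) + 2*r + 7*sin(r) - 3*cos(r) - 21*cos(2*r)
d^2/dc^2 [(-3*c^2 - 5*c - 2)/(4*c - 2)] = -21/(8*c^3 - 12*c^2 + 6*c - 1)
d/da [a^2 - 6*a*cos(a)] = 6*a*sin(a) + 2*a - 6*cos(a)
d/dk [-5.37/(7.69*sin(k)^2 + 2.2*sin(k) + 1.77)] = (82.5906*sin(k) + 11.814)*cos(k)/(7.69*sin(k)^2 + 2.2*sin(k) + 1.77)^2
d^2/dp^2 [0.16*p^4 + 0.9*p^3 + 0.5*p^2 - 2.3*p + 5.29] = 1.92*p^2 + 5.4*p + 1.0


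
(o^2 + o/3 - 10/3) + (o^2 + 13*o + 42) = 2*o^2 + 40*o/3 + 116/3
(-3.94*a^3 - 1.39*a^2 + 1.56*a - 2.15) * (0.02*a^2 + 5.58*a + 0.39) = -0.0788*a^5 - 22.013*a^4 - 9.2616*a^3 + 8.1197*a^2 - 11.3886*a - 0.8385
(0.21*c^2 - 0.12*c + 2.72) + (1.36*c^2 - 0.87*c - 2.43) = 1.57*c^2 - 0.99*c + 0.29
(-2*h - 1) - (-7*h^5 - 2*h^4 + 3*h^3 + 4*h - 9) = 7*h^5 + 2*h^4 - 3*h^3 - 6*h + 8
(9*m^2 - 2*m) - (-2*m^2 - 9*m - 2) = 11*m^2 + 7*m + 2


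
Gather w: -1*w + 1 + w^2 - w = w^2 - 2*w + 1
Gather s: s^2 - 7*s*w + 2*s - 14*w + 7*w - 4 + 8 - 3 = s^2 + s*(2 - 7*w) - 7*w + 1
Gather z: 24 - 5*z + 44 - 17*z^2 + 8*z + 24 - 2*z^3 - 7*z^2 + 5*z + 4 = -2*z^3 - 24*z^2 + 8*z + 96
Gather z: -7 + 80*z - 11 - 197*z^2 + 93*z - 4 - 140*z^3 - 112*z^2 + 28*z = -140*z^3 - 309*z^2 + 201*z - 22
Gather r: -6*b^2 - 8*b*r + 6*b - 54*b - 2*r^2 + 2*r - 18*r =-6*b^2 - 48*b - 2*r^2 + r*(-8*b - 16)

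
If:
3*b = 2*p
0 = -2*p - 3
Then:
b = -1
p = -3/2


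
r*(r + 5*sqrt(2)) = r^2 + 5*sqrt(2)*r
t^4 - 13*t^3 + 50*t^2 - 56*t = t*(t - 7)*(t - 4)*(t - 2)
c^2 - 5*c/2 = c*(c - 5/2)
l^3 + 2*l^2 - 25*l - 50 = (l - 5)*(l + 2)*(l + 5)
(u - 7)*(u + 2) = u^2 - 5*u - 14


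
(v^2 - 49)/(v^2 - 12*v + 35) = (v + 7)/(v - 5)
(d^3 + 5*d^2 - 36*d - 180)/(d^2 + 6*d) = d - 1 - 30/d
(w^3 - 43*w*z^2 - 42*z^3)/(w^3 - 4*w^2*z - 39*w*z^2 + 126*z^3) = (-w - z)/(-w + 3*z)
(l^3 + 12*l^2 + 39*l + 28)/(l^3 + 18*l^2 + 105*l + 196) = (l + 1)/(l + 7)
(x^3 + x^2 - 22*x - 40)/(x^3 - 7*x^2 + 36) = (x^2 - x - 20)/(x^2 - 9*x + 18)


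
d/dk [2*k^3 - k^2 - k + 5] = 6*k^2 - 2*k - 1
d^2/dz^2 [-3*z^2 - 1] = -6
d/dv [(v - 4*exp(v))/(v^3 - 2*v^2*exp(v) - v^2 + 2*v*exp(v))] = (v*(1 - 4*exp(v))*(v^2 - 2*v*exp(v) - v + 2*exp(v)) + (v - 4*exp(v))*(2*v^2*exp(v) - 3*v^2 + 2*v*exp(v) + 2*v - 2*exp(v)))/(v^2*(v^2 - 2*v*exp(v) - v + 2*exp(v))^2)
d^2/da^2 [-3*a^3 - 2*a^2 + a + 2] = -18*a - 4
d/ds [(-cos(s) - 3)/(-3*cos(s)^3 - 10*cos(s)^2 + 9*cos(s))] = (6*cos(s)^3 + 37*cos(s)^2 + 60*cos(s) - 27)*sin(s)/((-3*sin(s)^2 + 10*cos(s) - 6)^2*cos(s)^2)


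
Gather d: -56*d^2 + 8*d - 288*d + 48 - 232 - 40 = -56*d^2 - 280*d - 224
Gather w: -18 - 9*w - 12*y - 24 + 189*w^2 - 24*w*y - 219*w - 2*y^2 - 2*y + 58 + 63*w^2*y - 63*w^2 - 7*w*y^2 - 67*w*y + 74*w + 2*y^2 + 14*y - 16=w^2*(63*y + 126) + w*(-7*y^2 - 91*y - 154)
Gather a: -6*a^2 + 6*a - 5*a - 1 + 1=-6*a^2 + a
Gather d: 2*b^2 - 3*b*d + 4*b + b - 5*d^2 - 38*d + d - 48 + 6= 2*b^2 + 5*b - 5*d^2 + d*(-3*b - 37) - 42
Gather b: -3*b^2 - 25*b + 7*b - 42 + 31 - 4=-3*b^2 - 18*b - 15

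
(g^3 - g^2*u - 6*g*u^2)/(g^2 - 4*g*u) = (g^2 - g*u - 6*u^2)/(g - 4*u)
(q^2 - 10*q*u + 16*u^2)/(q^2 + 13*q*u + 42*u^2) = (q^2 - 10*q*u + 16*u^2)/(q^2 + 13*q*u + 42*u^2)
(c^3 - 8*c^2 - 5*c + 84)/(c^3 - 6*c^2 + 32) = (c^2 - 4*c - 21)/(c^2 - 2*c - 8)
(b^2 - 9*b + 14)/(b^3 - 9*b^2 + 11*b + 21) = (b - 2)/(b^2 - 2*b - 3)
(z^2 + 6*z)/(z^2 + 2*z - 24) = z/(z - 4)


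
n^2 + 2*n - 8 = (n - 2)*(n + 4)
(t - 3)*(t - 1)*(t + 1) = t^3 - 3*t^2 - t + 3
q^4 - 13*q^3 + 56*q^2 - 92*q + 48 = (q - 6)*(q - 4)*(q - 2)*(q - 1)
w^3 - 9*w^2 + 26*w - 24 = (w - 4)*(w - 3)*(w - 2)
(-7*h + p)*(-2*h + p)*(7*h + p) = 98*h^3 - 49*h^2*p - 2*h*p^2 + p^3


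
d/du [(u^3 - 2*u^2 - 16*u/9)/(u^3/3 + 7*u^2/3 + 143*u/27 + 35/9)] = 9*(243*u^4 + 954*u^3 + 423*u^2 - 1260*u - 560)/(81*u^6 + 1134*u^5 + 6543*u^4 + 19908*u^3 + 33679*u^2 + 30030*u + 11025)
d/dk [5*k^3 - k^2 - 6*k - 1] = 15*k^2 - 2*k - 6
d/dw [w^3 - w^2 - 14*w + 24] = 3*w^2 - 2*w - 14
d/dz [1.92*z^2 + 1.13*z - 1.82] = 3.84*z + 1.13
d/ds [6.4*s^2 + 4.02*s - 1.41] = 12.8*s + 4.02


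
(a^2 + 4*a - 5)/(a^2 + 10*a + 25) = (a - 1)/(a + 5)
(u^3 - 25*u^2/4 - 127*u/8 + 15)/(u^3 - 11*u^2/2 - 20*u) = (u - 3/4)/u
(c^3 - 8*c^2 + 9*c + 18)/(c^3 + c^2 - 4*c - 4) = (c^2 - 9*c + 18)/(c^2 - 4)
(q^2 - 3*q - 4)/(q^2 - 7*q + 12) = (q + 1)/(q - 3)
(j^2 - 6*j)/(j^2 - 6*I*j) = (j - 6)/(j - 6*I)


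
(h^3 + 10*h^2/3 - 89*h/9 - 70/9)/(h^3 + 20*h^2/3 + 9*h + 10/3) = (h - 7/3)/(h + 1)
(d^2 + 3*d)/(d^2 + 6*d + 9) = d/(d + 3)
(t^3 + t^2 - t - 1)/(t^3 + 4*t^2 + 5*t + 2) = (t - 1)/(t + 2)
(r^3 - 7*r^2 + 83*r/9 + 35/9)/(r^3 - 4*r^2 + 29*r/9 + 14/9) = (r - 5)/(r - 2)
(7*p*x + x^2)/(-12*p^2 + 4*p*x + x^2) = x*(7*p + x)/(-12*p^2 + 4*p*x + x^2)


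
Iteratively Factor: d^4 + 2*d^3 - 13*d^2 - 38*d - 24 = (d + 1)*(d^3 + d^2 - 14*d - 24) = (d + 1)*(d + 3)*(d^2 - 2*d - 8) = (d - 4)*(d + 1)*(d + 3)*(d + 2)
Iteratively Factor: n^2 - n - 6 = (n - 3)*(n + 2)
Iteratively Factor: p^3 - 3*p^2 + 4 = (p - 2)*(p^2 - p - 2) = (p - 2)*(p + 1)*(p - 2)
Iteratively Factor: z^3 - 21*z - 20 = (z + 1)*(z^2 - z - 20) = (z - 5)*(z + 1)*(z + 4)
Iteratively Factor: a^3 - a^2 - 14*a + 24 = (a - 2)*(a^2 + a - 12) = (a - 2)*(a + 4)*(a - 3)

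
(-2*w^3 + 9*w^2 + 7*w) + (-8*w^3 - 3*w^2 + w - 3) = -10*w^3 + 6*w^2 + 8*w - 3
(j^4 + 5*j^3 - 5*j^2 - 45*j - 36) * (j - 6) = j^5 - j^4 - 35*j^3 - 15*j^2 + 234*j + 216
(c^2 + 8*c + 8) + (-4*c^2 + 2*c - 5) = -3*c^2 + 10*c + 3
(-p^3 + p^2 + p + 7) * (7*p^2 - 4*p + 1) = -7*p^5 + 11*p^4 + 2*p^3 + 46*p^2 - 27*p + 7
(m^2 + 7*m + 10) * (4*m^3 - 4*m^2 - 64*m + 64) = 4*m^5 + 24*m^4 - 52*m^3 - 424*m^2 - 192*m + 640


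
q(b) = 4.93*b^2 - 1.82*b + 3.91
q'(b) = 9.86*b - 1.82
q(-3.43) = 68.15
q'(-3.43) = -35.64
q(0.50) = 4.23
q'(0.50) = 3.11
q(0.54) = 4.36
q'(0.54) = 3.50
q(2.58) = 32.03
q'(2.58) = 23.62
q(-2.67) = 43.91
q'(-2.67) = -28.15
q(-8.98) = 417.81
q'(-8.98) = -90.36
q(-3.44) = 68.51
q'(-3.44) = -35.74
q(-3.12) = 57.58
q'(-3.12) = -32.58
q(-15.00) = 1140.46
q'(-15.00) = -149.72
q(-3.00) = 53.74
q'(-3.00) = -31.40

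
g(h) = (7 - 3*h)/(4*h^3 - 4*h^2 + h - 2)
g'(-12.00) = 0.00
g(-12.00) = -0.00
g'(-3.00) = -0.08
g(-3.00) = -0.11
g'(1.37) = -9.27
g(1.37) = 1.35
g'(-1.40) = -0.68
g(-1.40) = -0.50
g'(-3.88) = -0.03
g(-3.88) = -0.06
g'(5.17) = 0.01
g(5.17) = -0.02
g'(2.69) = -0.03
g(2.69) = -0.02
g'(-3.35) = -0.05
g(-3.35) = -0.08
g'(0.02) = 0.02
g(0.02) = -3.50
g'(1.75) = -0.86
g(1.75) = 0.20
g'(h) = (7 - 3*h)*(-12*h^2 + 8*h - 1)/(4*h^3 - 4*h^2 + h - 2)^2 - 3/(4*h^3 - 4*h^2 + h - 2)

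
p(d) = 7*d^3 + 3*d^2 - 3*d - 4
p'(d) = 21*d^2 + 6*d - 3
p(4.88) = 866.30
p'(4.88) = 526.38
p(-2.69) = -110.48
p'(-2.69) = 132.82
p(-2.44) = -80.51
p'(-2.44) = 107.39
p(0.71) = -2.11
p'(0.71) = 11.85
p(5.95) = 1558.87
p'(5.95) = 776.15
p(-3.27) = -206.87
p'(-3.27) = 201.93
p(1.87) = 46.66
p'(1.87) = 81.65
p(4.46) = 663.31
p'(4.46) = 441.48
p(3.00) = 203.00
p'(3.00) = 204.00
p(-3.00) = -157.00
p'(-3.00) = 168.00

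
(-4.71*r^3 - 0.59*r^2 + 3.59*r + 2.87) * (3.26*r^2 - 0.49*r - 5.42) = -15.3546*r^5 + 0.3845*r^4 + 37.5207*r^3 + 10.7949*r^2 - 20.8641*r - 15.5554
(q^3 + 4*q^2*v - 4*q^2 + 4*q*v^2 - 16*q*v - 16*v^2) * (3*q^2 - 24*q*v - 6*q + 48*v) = 3*q^5 - 12*q^4*v - 18*q^4 - 84*q^3*v^2 + 72*q^3*v + 24*q^3 - 96*q^2*v^3 + 504*q^2*v^2 - 96*q^2*v + 576*q*v^3 - 672*q*v^2 - 768*v^3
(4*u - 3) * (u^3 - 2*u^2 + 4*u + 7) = 4*u^4 - 11*u^3 + 22*u^2 + 16*u - 21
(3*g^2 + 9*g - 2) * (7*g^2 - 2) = 21*g^4 + 63*g^3 - 20*g^2 - 18*g + 4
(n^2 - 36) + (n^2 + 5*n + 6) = 2*n^2 + 5*n - 30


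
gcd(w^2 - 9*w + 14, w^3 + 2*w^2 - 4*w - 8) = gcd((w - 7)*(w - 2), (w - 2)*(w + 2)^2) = w - 2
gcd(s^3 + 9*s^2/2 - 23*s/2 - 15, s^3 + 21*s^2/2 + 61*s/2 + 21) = s^2 + 7*s + 6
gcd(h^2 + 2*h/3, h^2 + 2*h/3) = h^2 + 2*h/3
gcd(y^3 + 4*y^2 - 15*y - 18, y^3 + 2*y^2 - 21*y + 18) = y^2 + 3*y - 18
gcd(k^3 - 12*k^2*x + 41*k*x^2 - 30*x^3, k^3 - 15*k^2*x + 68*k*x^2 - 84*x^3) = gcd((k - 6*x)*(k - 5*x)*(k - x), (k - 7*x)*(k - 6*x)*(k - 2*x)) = -k + 6*x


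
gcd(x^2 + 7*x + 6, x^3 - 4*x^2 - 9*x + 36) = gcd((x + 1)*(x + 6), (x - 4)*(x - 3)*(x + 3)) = 1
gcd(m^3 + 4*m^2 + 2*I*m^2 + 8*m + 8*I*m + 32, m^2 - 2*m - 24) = m + 4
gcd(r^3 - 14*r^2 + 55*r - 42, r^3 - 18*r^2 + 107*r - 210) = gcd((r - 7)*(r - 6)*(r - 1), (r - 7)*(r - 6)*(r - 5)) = r^2 - 13*r + 42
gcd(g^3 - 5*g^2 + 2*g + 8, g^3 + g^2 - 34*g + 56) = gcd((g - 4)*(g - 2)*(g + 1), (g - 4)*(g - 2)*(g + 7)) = g^2 - 6*g + 8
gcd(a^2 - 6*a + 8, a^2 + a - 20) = a - 4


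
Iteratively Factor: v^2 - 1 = (v + 1)*(v - 1)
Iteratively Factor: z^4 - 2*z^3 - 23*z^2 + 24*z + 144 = (z + 3)*(z^3 - 5*z^2 - 8*z + 48) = (z - 4)*(z + 3)*(z^2 - z - 12) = (z - 4)*(z + 3)^2*(z - 4)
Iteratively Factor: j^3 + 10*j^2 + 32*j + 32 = (j + 2)*(j^2 + 8*j + 16) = (j + 2)*(j + 4)*(j + 4)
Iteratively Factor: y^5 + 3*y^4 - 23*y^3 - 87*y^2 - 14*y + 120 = (y + 4)*(y^4 - y^3 - 19*y^2 - 11*y + 30) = (y - 1)*(y + 4)*(y^3 - 19*y - 30) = (y - 1)*(y + 3)*(y + 4)*(y^2 - 3*y - 10) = (y - 1)*(y + 2)*(y + 3)*(y + 4)*(y - 5)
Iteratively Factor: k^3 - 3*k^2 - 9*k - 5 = (k - 5)*(k^2 + 2*k + 1) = (k - 5)*(k + 1)*(k + 1)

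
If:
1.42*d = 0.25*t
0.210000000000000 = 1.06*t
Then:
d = 0.03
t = 0.20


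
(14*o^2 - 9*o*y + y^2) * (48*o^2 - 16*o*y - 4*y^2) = 672*o^4 - 656*o^3*y + 136*o^2*y^2 + 20*o*y^3 - 4*y^4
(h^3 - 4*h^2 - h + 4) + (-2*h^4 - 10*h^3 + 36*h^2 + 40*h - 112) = -2*h^4 - 9*h^3 + 32*h^2 + 39*h - 108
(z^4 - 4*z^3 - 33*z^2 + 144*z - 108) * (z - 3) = z^5 - 7*z^4 - 21*z^3 + 243*z^2 - 540*z + 324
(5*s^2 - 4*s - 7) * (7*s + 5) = 35*s^3 - 3*s^2 - 69*s - 35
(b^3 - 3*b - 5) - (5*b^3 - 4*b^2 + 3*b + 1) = -4*b^3 + 4*b^2 - 6*b - 6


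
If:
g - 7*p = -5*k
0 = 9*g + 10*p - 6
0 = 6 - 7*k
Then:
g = -6/511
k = 6/7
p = 312/511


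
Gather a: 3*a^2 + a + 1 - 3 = 3*a^2 + a - 2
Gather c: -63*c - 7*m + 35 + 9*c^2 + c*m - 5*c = 9*c^2 + c*(m - 68) - 7*m + 35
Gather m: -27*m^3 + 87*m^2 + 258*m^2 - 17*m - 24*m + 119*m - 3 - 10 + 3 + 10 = -27*m^3 + 345*m^2 + 78*m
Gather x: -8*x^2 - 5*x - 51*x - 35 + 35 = -8*x^2 - 56*x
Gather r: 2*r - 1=2*r - 1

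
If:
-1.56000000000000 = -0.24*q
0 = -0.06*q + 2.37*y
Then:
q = 6.50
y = 0.16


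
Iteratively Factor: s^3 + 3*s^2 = (s)*(s^2 + 3*s) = s^2*(s + 3)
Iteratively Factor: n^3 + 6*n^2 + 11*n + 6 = (n + 1)*(n^2 + 5*n + 6) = (n + 1)*(n + 2)*(n + 3)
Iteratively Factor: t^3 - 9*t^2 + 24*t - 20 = (t - 2)*(t^2 - 7*t + 10) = (t - 5)*(t - 2)*(t - 2)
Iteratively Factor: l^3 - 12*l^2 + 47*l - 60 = (l - 4)*(l^2 - 8*l + 15) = (l - 4)*(l - 3)*(l - 5)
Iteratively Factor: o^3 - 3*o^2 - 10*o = (o)*(o^2 - 3*o - 10) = o*(o + 2)*(o - 5)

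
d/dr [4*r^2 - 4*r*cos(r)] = 4*r*sin(r) + 8*r - 4*cos(r)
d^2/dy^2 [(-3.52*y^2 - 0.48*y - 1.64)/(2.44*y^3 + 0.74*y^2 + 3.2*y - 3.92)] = (-41.913344*y^6 - 17.146368*y^5 + 42.5379839999999*y^4 - 495.091584*y^3 - 198.577248*y^2 - 125.773056*y - 163.32352)/(14.526784*y^9 + 13.216992*y^8 + 61.162992*y^7 - 34.941592*y^6 + 37.746048*y^5 - 167.351136*y^4 + 89.554688*y^3 - 86.308992*y^2 + 147.51744*y - 60.236288)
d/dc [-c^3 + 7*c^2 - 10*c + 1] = -3*c^2 + 14*c - 10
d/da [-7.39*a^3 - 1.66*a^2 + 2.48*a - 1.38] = -22.17*a^2 - 3.32*a + 2.48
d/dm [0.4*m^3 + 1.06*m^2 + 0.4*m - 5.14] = 1.2*m^2 + 2.12*m + 0.4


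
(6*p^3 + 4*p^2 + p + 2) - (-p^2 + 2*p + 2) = 6*p^3 + 5*p^2 - p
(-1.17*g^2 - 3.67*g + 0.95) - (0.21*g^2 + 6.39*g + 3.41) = -1.38*g^2 - 10.06*g - 2.46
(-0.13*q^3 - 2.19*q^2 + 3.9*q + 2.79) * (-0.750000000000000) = 0.0975*q^3 + 1.6425*q^2 - 2.925*q - 2.0925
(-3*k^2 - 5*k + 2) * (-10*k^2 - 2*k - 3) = 30*k^4 + 56*k^3 - k^2 + 11*k - 6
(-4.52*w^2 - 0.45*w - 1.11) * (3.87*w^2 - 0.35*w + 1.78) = -17.4924*w^4 - 0.1595*w^3 - 12.1838*w^2 - 0.4125*w - 1.9758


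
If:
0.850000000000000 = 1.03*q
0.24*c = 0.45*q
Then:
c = 1.55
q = 0.83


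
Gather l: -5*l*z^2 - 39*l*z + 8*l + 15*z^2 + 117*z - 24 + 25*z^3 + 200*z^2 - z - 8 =l*(-5*z^2 - 39*z + 8) + 25*z^3 + 215*z^2 + 116*z - 32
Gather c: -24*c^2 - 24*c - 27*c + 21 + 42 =-24*c^2 - 51*c + 63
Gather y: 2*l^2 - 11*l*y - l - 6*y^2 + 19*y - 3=2*l^2 - l - 6*y^2 + y*(19 - 11*l) - 3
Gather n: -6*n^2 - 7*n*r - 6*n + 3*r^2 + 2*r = -6*n^2 + n*(-7*r - 6) + 3*r^2 + 2*r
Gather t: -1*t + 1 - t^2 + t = 1 - t^2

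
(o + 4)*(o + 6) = o^2 + 10*o + 24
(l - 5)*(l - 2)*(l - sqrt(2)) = l^3 - 7*l^2 - sqrt(2)*l^2 + 7*sqrt(2)*l + 10*l - 10*sqrt(2)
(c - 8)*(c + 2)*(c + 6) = c^3 - 52*c - 96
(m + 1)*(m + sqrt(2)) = m^2 + m + sqrt(2)*m + sqrt(2)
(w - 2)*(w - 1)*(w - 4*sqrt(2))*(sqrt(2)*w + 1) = sqrt(2)*w^4 - 7*w^3 - 3*sqrt(2)*w^3 - 2*sqrt(2)*w^2 + 21*w^2 - 14*w + 12*sqrt(2)*w - 8*sqrt(2)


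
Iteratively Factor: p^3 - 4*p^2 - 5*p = (p - 5)*(p^2 + p) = p*(p - 5)*(p + 1)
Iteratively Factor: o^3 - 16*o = (o)*(o^2 - 16) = o*(o + 4)*(o - 4)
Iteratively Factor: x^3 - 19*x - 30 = (x - 5)*(x^2 + 5*x + 6) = (x - 5)*(x + 2)*(x + 3)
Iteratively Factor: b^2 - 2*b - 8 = (b + 2)*(b - 4)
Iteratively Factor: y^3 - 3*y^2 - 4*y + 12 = (y + 2)*(y^2 - 5*y + 6) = (y - 2)*(y + 2)*(y - 3)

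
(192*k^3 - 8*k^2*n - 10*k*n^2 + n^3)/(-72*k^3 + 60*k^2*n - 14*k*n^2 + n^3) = (-32*k^2 - 4*k*n + n^2)/(12*k^2 - 8*k*n + n^2)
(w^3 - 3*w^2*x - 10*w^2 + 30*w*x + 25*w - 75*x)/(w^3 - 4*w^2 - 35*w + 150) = (w - 3*x)/(w + 6)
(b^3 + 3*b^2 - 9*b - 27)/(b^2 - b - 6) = (b^2 + 6*b + 9)/(b + 2)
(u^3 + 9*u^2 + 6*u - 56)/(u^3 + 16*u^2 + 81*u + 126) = (u^2 + 2*u - 8)/(u^2 + 9*u + 18)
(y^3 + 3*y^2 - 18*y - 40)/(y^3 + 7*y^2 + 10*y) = (y - 4)/y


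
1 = 1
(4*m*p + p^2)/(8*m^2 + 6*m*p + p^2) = p/(2*m + p)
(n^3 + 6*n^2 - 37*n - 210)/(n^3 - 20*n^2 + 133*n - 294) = (n^2 + 12*n + 35)/(n^2 - 14*n + 49)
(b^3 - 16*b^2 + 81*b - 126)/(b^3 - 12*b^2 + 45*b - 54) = (b - 7)/(b - 3)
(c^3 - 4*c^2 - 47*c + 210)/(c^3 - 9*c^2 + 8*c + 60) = (c + 7)/(c + 2)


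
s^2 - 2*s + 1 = (s - 1)^2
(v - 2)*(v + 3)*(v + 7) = v^3 + 8*v^2 + v - 42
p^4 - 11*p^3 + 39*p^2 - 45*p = p*(p - 5)*(p - 3)^2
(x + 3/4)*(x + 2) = x^2 + 11*x/4 + 3/2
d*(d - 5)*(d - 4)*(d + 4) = d^4 - 5*d^3 - 16*d^2 + 80*d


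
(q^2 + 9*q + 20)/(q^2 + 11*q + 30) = (q + 4)/(q + 6)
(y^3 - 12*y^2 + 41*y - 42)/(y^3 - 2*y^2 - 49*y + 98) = (y - 3)/(y + 7)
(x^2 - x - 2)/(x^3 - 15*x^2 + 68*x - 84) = (x + 1)/(x^2 - 13*x + 42)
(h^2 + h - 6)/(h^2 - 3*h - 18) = (h - 2)/(h - 6)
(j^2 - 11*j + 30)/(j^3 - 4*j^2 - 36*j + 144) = (j - 5)/(j^2 + 2*j - 24)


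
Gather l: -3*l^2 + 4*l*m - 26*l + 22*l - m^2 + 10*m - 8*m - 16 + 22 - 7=-3*l^2 + l*(4*m - 4) - m^2 + 2*m - 1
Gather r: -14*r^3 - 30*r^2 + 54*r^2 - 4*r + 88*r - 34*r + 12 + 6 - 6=-14*r^3 + 24*r^2 + 50*r + 12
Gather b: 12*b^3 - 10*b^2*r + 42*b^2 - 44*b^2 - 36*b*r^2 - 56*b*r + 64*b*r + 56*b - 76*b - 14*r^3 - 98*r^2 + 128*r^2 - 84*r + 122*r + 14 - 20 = 12*b^3 + b^2*(-10*r - 2) + b*(-36*r^2 + 8*r - 20) - 14*r^3 + 30*r^2 + 38*r - 6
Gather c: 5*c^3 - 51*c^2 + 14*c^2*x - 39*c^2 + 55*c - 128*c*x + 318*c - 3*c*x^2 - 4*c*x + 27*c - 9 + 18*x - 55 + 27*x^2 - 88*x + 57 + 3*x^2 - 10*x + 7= 5*c^3 + c^2*(14*x - 90) + c*(-3*x^2 - 132*x + 400) + 30*x^2 - 80*x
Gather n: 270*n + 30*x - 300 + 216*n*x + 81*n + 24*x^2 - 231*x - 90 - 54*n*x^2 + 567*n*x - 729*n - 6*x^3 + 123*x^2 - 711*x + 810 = n*(-54*x^2 + 783*x - 378) - 6*x^3 + 147*x^2 - 912*x + 420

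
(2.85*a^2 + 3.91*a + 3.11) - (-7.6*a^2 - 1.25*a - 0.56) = 10.45*a^2 + 5.16*a + 3.67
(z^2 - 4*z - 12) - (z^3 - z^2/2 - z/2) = -z^3 + 3*z^2/2 - 7*z/2 - 12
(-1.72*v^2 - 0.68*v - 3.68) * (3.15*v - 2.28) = -5.418*v^3 + 1.7796*v^2 - 10.0416*v + 8.3904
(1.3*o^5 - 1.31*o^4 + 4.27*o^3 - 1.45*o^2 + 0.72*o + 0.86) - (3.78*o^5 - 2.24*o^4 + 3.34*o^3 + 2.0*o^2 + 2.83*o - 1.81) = -2.48*o^5 + 0.93*o^4 + 0.93*o^3 - 3.45*o^2 - 2.11*o + 2.67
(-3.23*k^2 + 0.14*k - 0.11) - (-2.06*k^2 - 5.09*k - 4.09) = -1.17*k^2 + 5.23*k + 3.98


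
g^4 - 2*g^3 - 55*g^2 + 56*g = g*(g - 8)*(g - 1)*(g + 7)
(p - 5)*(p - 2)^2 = p^3 - 9*p^2 + 24*p - 20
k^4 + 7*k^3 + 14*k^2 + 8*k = k*(k + 1)*(k + 2)*(k + 4)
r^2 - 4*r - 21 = (r - 7)*(r + 3)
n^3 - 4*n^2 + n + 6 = (n - 3)*(n - 2)*(n + 1)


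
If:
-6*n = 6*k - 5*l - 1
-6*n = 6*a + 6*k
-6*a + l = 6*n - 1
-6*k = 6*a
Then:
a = 1/9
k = -1/9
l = -1/3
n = 0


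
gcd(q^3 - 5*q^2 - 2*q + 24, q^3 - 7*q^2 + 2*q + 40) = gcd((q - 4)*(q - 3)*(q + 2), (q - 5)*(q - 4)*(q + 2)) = q^2 - 2*q - 8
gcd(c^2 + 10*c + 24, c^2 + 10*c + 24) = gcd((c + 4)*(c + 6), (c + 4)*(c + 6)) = c^2 + 10*c + 24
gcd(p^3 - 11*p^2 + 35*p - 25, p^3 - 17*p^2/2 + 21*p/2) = 1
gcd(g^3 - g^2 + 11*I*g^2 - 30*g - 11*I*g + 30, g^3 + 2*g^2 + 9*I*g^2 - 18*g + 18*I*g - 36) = g + 6*I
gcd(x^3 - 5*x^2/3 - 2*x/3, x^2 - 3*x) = x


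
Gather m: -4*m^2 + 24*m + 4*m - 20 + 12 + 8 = -4*m^2 + 28*m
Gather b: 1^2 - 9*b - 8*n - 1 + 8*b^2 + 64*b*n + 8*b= 8*b^2 + b*(64*n - 1) - 8*n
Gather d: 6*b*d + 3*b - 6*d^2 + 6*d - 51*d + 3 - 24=3*b - 6*d^2 + d*(6*b - 45) - 21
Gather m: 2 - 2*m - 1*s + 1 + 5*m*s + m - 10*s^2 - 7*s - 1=m*(5*s - 1) - 10*s^2 - 8*s + 2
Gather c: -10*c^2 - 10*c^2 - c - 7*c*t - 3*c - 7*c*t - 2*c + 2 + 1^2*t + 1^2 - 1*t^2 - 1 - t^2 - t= -20*c^2 + c*(-14*t - 6) - 2*t^2 + 2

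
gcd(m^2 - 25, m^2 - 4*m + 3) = 1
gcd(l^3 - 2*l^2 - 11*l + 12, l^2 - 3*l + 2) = l - 1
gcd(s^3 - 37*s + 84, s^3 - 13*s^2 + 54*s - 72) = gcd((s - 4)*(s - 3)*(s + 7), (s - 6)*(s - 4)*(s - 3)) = s^2 - 7*s + 12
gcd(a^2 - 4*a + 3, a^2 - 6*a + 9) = a - 3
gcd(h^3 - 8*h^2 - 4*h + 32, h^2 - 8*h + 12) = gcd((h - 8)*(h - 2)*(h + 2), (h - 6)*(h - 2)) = h - 2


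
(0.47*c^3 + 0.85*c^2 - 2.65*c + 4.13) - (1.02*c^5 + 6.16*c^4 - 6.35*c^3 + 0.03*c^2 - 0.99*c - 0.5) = -1.02*c^5 - 6.16*c^4 + 6.82*c^3 + 0.82*c^2 - 1.66*c + 4.63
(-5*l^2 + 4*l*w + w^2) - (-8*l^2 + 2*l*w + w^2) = 3*l^2 + 2*l*w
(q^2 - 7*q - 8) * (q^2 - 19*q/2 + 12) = q^4 - 33*q^3/2 + 141*q^2/2 - 8*q - 96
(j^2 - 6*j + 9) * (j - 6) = j^3 - 12*j^2 + 45*j - 54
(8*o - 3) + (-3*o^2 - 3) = -3*o^2 + 8*o - 6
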